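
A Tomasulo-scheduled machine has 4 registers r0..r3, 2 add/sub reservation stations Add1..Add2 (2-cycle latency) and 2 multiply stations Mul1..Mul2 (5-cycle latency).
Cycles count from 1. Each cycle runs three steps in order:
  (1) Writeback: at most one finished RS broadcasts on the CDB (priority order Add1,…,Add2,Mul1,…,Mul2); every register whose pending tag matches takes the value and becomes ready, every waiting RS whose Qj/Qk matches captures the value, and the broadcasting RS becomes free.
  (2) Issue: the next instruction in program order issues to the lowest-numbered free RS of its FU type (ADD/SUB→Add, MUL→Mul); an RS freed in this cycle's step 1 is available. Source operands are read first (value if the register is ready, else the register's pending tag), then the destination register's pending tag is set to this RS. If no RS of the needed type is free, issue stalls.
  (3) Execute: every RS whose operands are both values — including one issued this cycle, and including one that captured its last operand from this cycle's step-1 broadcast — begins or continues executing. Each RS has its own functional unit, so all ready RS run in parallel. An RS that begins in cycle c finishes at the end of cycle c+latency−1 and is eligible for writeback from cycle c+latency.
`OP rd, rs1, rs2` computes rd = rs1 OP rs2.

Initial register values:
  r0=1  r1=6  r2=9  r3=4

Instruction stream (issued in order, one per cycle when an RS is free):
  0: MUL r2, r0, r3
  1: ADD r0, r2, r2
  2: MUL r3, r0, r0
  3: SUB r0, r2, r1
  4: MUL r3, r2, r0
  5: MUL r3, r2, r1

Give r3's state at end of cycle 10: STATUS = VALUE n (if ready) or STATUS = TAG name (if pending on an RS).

  c1: issue MUL r2<-Mul1  regs: r0:1,r1:6,r2:Mul1,r3:4
  c2: issue ADD r0<-Add1  regs: r0:Add1,r1:6,r2:Mul1,r3:4
  c3: issue MUL r3<-Mul2  regs: r0:Add1,r1:6,r2:Mul1,r3:Mul2
  c4: issue SUB r0<-Add2  regs: r0:Add2,r1:6,r2:Mul1,r3:Mul2
  c5: stall  regs: r0:Add2,r1:6,r2:Mul1,r3:Mul2
  c6: CDB Mul1=4; issue MUL r3<-Mul1  regs: r0:Add2,r1:6,r2:4,r3:Mul1
  c7: stall  regs: r0:Add2,r1:6,r2:4,r3:Mul1
  c8: CDB Add1=8; stall  regs: r0:Add2,r1:6,r2:4,r3:Mul1
  c9: CDB Add2=-2; stall  regs: r0:-2,r1:6,r2:4,r3:Mul1
  c10: stall  regs: r0:-2,r1:6,r2:4,r3:Mul1

STATUS = TAG Mul1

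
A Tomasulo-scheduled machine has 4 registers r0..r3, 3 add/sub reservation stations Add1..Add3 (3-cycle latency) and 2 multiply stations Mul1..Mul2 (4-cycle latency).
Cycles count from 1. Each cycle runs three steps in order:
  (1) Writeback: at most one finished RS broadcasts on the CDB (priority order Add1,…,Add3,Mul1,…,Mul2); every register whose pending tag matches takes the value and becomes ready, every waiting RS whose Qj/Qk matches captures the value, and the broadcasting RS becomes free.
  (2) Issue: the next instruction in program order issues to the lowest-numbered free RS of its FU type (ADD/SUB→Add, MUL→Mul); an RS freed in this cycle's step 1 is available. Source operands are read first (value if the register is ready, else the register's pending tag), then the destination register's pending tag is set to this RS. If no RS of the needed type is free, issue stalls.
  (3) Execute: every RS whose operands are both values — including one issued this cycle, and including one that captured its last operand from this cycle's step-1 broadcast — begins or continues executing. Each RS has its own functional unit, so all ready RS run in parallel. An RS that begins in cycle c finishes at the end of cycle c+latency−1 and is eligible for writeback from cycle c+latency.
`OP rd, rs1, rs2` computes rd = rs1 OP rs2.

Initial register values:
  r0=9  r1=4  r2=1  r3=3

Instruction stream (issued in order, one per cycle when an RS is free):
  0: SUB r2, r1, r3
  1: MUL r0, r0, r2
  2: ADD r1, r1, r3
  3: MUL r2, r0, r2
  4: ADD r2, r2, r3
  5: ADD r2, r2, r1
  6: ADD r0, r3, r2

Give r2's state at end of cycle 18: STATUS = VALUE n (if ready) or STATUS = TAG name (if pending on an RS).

STATUS = VALUE 19

  c1: issue SUB r2<-Add1  regs: r0:9,r1:4,r2:Add1,r3:3
  c2: issue MUL r0<-Mul1  regs: r0:Mul1,r1:4,r2:Add1,r3:3
  c3: issue ADD r1<-Add2  regs: r0:Mul1,r1:Add2,r2:Add1,r3:3
  c4: CDB Add1=1; issue MUL r2<-Mul2  regs: r0:Mul1,r1:Add2,r2:Mul2,r3:3
  c5: issue ADD r2<-Add1  regs: r0:Mul1,r1:Add2,r2:Add1,r3:3
  c6: CDB Add2=7; issue ADD r2<-Add2  regs: r0:Mul1,r1:7,r2:Add2,r3:3
  c7: issue ADD r0<-Add3  regs: r0:Add3,r1:7,r2:Add2,r3:3
  c8: CDB Mul1=9  regs: r0:Add3,r1:7,r2:Add2,r3:3
  c9: -  regs: r0:Add3,r1:7,r2:Add2,r3:3
  c10: -  regs: r0:Add3,r1:7,r2:Add2,r3:3
  c11: -  regs: r0:Add3,r1:7,r2:Add2,r3:3
  c12: CDB Mul2=9  regs: r0:Add3,r1:7,r2:Add2,r3:3
  c13: -  regs: r0:Add3,r1:7,r2:Add2,r3:3
  c14: -  regs: r0:Add3,r1:7,r2:Add2,r3:3
  c15: CDB Add1=12  regs: r0:Add3,r1:7,r2:Add2,r3:3
  c16: -  regs: r0:Add3,r1:7,r2:Add2,r3:3
  c17: -  regs: r0:Add3,r1:7,r2:Add2,r3:3
  c18: CDB Add2=19  regs: r0:Add3,r1:7,r2:19,r3:3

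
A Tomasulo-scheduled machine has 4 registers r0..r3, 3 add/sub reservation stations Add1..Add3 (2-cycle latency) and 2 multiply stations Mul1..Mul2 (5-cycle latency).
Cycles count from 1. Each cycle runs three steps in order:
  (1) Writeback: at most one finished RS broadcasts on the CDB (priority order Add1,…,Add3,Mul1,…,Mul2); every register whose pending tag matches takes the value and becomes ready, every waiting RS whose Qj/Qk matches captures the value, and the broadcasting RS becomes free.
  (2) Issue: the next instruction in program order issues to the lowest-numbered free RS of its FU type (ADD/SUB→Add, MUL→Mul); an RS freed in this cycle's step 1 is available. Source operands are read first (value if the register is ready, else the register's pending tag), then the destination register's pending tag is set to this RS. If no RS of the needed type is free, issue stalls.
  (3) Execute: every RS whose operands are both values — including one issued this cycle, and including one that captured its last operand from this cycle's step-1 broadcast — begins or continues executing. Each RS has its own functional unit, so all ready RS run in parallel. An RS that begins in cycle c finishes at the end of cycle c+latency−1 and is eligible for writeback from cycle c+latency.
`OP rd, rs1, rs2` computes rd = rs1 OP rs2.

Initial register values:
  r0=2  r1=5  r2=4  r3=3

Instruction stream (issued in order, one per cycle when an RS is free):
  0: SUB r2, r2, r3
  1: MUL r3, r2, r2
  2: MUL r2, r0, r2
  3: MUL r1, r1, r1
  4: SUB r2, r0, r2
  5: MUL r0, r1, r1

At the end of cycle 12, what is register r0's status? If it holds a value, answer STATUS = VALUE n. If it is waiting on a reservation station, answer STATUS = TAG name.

STATUS = TAG Mul2

  c1: issue SUB r2<-Add1  regs: r0:2,r1:5,r2:Add1,r3:3
  c2: issue MUL r3<-Mul1  regs: r0:2,r1:5,r2:Add1,r3:Mul1
  c3: CDB Add1=1; issue MUL r2<-Mul2  regs: r0:2,r1:5,r2:Mul2,r3:Mul1
  c4: stall  regs: r0:2,r1:5,r2:Mul2,r3:Mul1
  c5: stall  regs: r0:2,r1:5,r2:Mul2,r3:Mul1
  c6: stall  regs: r0:2,r1:5,r2:Mul2,r3:Mul1
  c7: stall  regs: r0:2,r1:5,r2:Mul2,r3:Mul1
  c8: CDB Mul1=1; issue MUL r1<-Mul1  regs: r0:2,r1:Mul1,r2:Mul2,r3:1
  c9: CDB Mul2=2; issue SUB r2<-Add1  regs: r0:2,r1:Mul1,r2:Add1,r3:1
  c10: issue MUL r0<-Mul2  regs: r0:Mul2,r1:Mul1,r2:Add1,r3:1
  c11: CDB Add1=0  regs: r0:Mul2,r1:Mul1,r2:0,r3:1
  c12: -  regs: r0:Mul2,r1:Mul1,r2:0,r3:1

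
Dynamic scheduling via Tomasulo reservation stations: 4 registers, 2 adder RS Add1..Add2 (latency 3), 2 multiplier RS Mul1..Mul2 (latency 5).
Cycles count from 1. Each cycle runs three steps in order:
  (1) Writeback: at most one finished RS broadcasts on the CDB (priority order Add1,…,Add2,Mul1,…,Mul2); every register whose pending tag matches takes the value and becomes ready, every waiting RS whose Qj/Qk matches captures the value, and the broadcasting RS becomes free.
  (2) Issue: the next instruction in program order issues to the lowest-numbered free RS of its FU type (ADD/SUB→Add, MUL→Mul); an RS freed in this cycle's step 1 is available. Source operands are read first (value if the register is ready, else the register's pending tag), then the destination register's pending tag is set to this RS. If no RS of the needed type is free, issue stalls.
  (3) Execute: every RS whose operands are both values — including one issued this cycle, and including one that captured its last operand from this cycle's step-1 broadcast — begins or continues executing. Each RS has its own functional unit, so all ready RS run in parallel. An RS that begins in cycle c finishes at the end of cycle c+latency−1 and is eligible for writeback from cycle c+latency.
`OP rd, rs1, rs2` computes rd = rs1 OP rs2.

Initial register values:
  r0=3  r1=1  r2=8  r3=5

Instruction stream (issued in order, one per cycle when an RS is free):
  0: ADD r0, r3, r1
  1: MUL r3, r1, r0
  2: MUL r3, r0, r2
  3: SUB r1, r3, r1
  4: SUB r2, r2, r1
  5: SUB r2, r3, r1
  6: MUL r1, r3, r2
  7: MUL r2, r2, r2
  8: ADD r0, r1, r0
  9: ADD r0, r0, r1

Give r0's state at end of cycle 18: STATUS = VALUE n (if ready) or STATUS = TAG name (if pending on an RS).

cycle 1: issue ADD r0<-Add1 // r0:Add1,r1:1,r2:8,r3:5
cycle 2: issue MUL r3<-Mul1 // r0:Add1,r1:1,r2:8,r3:Mul1
cycle 3: issue MUL r3<-Mul2 // r0:Add1,r1:1,r2:8,r3:Mul2
cycle 4: CDB Add1=6; issue SUB r1<-Add1 // r0:6,r1:Add1,r2:8,r3:Mul2
cycle 5: issue SUB r2<-Add2 // r0:6,r1:Add1,r2:Add2,r3:Mul2
cycle 6: stall // r0:6,r1:Add1,r2:Add2,r3:Mul2
cycle 7: stall // r0:6,r1:Add1,r2:Add2,r3:Mul2
cycle 8: stall // r0:6,r1:Add1,r2:Add2,r3:Mul2
cycle 9: CDB Mul1=6; stall // r0:6,r1:Add1,r2:Add2,r3:Mul2
cycle 10: CDB Mul2=48; stall // r0:6,r1:Add1,r2:Add2,r3:48
cycle 11: stall // r0:6,r1:Add1,r2:Add2,r3:48
cycle 12: stall // r0:6,r1:Add1,r2:Add2,r3:48
cycle 13: CDB Add1=47; issue SUB r2<-Add1 // r0:6,r1:47,r2:Add1,r3:48
cycle 14: issue MUL r1<-Mul1 // r0:6,r1:Mul1,r2:Add1,r3:48
cycle 15: issue MUL r2<-Mul2 // r0:6,r1:Mul1,r2:Mul2,r3:48
cycle 16: CDB Add1=1; issue ADD r0<-Add1 // r0:Add1,r1:Mul1,r2:Mul2,r3:48
cycle 17: CDB Add2=-39; issue ADD r0<-Add2 // r0:Add2,r1:Mul1,r2:Mul2,r3:48
cycle 18: - // r0:Add2,r1:Mul1,r2:Mul2,r3:48

STATUS = TAG Add2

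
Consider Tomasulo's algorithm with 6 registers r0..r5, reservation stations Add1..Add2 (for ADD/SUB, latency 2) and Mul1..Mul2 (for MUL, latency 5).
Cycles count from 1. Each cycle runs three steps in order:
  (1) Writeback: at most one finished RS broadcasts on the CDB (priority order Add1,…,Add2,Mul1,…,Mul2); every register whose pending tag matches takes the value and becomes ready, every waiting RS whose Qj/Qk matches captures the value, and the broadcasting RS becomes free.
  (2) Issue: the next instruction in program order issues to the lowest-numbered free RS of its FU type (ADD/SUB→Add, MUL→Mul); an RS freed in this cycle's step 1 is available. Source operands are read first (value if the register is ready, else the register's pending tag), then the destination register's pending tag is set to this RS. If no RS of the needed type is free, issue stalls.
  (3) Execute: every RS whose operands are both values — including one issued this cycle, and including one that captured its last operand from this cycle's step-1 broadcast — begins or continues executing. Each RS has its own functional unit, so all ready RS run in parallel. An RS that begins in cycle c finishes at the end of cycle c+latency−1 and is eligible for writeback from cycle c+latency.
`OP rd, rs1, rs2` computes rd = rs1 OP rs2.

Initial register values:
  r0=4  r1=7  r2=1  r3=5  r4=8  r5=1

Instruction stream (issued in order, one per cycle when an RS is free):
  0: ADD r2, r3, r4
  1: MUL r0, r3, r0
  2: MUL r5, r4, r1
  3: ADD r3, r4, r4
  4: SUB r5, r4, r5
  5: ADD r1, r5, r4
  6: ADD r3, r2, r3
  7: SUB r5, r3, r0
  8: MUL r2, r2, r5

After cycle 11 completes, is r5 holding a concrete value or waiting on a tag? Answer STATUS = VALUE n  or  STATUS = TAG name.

cycle 1: issue ADD r2<-Add1 // r0:4,r1:7,r2:Add1,r3:5,r4:8,r5:1
cycle 2: issue MUL r0<-Mul1 // r0:Mul1,r1:7,r2:Add1,r3:5,r4:8,r5:1
cycle 3: CDB Add1=13; issue MUL r5<-Mul2 // r0:Mul1,r1:7,r2:13,r3:5,r4:8,r5:Mul2
cycle 4: issue ADD r3<-Add1 // r0:Mul1,r1:7,r2:13,r3:Add1,r4:8,r5:Mul2
cycle 5: issue SUB r5<-Add2 // r0:Mul1,r1:7,r2:13,r3:Add1,r4:8,r5:Add2
cycle 6: CDB Add1=16; issue ADD r1<-Add1 // r0:Mul1,r1:Add1,r2:13,r3:16,r4:8,r5:Add2
cycle 7: CDB Mul1=20; stall // r0:20,r1:Add1,r2:13,r3:16,r4:8,r5:Add2
cycle 8: CDB Mul2=56; stall // r0:20,r1:Add1,r2:13,r3:16,r4:8,r5:Add2
cycle 9: stall // r0:20,r1:Add1,r2:13,r3:16,r4:8,r5:Add2
cycle 10: CDB Add2=-48; issue ADD r3<-Add2 // r0:20,r1:Add1,r2:13,r3:Add2,r4:8,r5:-48
cycle 11: stall // r0:20,r1:Add1,r2:13,r3:Add2,r4:8,r5:-48

STATUS = VALUE -48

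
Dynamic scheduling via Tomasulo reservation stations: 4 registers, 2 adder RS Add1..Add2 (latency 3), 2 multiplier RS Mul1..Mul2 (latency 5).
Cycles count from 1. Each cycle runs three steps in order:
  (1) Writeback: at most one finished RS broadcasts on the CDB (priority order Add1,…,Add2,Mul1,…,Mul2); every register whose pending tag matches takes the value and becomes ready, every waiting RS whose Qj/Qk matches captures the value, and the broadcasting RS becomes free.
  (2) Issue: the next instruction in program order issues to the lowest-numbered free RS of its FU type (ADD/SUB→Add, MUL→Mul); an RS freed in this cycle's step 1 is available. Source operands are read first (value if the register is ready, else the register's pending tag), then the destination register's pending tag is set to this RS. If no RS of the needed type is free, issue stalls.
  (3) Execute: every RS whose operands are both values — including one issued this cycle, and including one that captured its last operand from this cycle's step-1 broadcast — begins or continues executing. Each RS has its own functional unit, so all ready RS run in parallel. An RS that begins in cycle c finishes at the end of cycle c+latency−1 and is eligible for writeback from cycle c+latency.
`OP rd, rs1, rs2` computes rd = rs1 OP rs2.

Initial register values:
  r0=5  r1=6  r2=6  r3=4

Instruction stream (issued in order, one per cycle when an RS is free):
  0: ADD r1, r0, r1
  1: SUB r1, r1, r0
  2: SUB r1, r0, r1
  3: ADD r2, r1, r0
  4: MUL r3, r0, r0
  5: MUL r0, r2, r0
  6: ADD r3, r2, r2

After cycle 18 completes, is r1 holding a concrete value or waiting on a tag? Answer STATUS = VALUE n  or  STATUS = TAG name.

STATUS = VALUE -1

  c1: issue ADD r1<-Add1  regs: r0:5,r1:Add1,r2:6,r3:4
  c2: issue SUB r1<-Add2  regs: r0:5,r1:Add2,r2:6,r3:4
  c3: stall  regs: r0:5,r1:Add2,r2:6,r3:4
  c4: CDB Add1=11; issue SUB r1<-Add1  regs: r0:5,r1:Add1,r2:6,r3:4
  c5: stall  regs: r0:5,r1:Add1,r2:6,r3:4
  c6: stall  regs: r0:5,r1:Add1,r2:6,r3:4
  c7: CDB Add2=6; issue ADD r2<-Add2  regs: r0:5,r1:Add1,r2:Add2,r3:4
  c8: issue MUL r3<-Mul1  regs: r0:5,r1:Add1,r2:Add2,r3:Mul1
  c9: issue MUL r0<-Mul2  regs: r0:Mul2,r1:Add1,r2:Add2,r3:Mul1
  c10: CDB Add1=-1; issue ADD r3<-Add1  regs: r0:Mul2,r1:-1,r2:Add2,r3:Add1
  c11: -  regs: r0:Mul2,r1:-1,r2:Add2,r3:Add1
  c12: -  regs: r0:Mul2,r1:-1,r2:Add2,r3:Add1
  c13: CDB Add2=4  regs: r0:Mul2,r1:-1,r2:4,r3:Add1
  c14: CDB Mul1=25  regs: r0:Mul2,r1:-1,r2:4,r3:Add1
  c15: -  regs: r0:Mul2,r1:-1,r2:4,r3:Add1
  c16: CDB Add1=8  regs: r0:Mul2,r1:-1,r2:4,r3:8
  c17: -  regs: r0:Mul2,r1:-1,r2:4,r3:8
  c18: CDB Mul2=20  regs: r0:20,r1:-1,r2:4,r3:8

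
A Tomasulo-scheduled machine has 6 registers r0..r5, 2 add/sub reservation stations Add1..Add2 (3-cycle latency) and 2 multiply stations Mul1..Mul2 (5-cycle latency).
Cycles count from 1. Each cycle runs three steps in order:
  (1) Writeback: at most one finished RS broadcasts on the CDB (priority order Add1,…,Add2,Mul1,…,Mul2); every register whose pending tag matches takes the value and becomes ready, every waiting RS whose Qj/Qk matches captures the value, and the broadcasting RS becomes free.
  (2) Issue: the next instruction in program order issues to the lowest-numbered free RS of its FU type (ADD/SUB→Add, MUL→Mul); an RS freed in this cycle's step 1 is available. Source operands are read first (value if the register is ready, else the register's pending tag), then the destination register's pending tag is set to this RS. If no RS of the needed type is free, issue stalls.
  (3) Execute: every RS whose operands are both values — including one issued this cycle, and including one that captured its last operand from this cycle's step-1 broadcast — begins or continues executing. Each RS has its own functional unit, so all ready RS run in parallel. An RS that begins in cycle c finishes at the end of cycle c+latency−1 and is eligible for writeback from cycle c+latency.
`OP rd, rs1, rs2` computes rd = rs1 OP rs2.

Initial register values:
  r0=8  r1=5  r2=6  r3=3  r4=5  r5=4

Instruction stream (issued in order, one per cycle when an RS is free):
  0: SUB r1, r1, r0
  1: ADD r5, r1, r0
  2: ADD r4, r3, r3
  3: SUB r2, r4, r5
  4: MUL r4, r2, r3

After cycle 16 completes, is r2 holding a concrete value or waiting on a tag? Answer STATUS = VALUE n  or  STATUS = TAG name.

  c1: issue SUB r1<-Add1  regs: r0:8,r1:Add1,r2:6,r3:3,r4:5,r5:4
  c2: issue ADD r5<-Add2  regs: r0:8,r1:Add1,r2:6,r3:3,r4:5,r5:Add2
  c3: stall  regs: r0:8,r1:Add1,r2:6,r3:3,r4:5,r5:Add2
  c4: CDB Add1=-3; issue ADD r4<-Add1  regs: r0:8,r1:-3,r2:6,r3:3,r4:Add1,r5:Add2
  c5: stall  regs: r0:8,r1:-3,r2:6,r3:3,r4:Add1,r5:Add2
  c6: stall  regs: r0:8,r1:-3,r2:6,r3:3,r4:Add1,r5:Add2
  c7: CDB Add1=6; issue SUB r2<-Add1  regs: r0:8,r1:-3,r2:Add1,r3:3,r4:6,r5:Add2
  c8: CDB Add2=5; issue MUL r4<-Mul1  regs: r0:8,r1:-3,r2:Add1,r3:3,r4:Mul1,r5:5
  c9: -  regs: r0:8,r1:-3,r2:Add1,r3:3,r4:Mul1,r5:5
  c10: -  regs: r0:8,r1:-3,r2:Add1,r3:3,r4:Mul1,r5:5
  c11: CDB Add1=1  regs: r0:8,r1:-3,r2:1,r3:3,r4:Mul1,r5:5
  c12: -  regs: r0:8,r1:-3,r2:1,r3:3,r4:Mul1,r5:5
  c13: -  regs: r0:8,r1:-3,r2:1,r3:3,r4:Mul1,r5:5
  c14: -  regs: r0:8,r1:-3,r2:1,r3:3,r4:Mul1,r5:5
  c15: -  regs: r0:8,r1:-3,r2:1,r3:3,r4:Mul1,r5:5
  c16: CDB Mul1=3  regs: r0:8,r1:-3,r2:1,r3:3,r4:3,r5:5

STATUS = VALUE 1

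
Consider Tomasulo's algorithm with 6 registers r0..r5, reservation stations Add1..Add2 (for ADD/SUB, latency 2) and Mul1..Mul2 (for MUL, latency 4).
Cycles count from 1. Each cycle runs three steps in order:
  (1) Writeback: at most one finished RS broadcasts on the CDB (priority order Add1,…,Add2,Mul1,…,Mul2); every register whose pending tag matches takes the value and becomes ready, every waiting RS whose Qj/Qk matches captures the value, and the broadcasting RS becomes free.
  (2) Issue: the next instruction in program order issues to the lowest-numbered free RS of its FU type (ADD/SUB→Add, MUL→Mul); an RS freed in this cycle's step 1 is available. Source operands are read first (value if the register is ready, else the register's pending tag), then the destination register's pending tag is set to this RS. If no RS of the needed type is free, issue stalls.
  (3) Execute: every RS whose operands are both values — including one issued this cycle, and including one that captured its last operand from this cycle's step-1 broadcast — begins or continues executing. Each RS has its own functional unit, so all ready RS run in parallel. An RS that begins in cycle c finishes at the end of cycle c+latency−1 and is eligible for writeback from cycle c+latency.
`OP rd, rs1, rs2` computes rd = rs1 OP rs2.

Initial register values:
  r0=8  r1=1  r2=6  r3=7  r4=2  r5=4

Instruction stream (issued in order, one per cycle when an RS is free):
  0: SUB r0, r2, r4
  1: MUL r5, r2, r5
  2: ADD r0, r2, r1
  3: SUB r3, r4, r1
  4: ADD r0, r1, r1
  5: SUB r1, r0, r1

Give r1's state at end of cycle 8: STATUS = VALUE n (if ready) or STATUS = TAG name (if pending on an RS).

STATUS = TAG Add2

c1: issue SUB r0<-Add1 | r0:Add1,r1:1,r2:6,r3:7,r4:2,r5:4
c2: issue MUL r5<-Mul1 | r0:Add1,r1:1,r2:6,r3:7,r4:2,r5:Mul1
c3: CDB Add1=4; issue ADD r0<-Add1 | r0:Add1,r1:1,r2:6,r3:7,r4:2,r5:Mul1
c4: issue SUB r3<-Add2 | r0:Add1,r1:1,r2:6,r3:Add2,r4:2,r5:Mul1
c5: CDB Add1=7; issue ADD r0<-Add1 | r0:Add1,r1:1,r2:6,r3:Add2,r4:2,r5:Mul1
c6: CDB Add2=1; issue SUB r1<-Add2 | r0:Add1,r1:Add2,r2:6,r3:1,r4:2,r5:Mul1
c7: CDB Add1=2 | r0:2,r1:Add2,r2:6,r3:1,r4:2,r5:Mul1
c8: CDB Mul1=24 | r0:2,r1:Add2,r2:6,r3:1,r4:2,r5:24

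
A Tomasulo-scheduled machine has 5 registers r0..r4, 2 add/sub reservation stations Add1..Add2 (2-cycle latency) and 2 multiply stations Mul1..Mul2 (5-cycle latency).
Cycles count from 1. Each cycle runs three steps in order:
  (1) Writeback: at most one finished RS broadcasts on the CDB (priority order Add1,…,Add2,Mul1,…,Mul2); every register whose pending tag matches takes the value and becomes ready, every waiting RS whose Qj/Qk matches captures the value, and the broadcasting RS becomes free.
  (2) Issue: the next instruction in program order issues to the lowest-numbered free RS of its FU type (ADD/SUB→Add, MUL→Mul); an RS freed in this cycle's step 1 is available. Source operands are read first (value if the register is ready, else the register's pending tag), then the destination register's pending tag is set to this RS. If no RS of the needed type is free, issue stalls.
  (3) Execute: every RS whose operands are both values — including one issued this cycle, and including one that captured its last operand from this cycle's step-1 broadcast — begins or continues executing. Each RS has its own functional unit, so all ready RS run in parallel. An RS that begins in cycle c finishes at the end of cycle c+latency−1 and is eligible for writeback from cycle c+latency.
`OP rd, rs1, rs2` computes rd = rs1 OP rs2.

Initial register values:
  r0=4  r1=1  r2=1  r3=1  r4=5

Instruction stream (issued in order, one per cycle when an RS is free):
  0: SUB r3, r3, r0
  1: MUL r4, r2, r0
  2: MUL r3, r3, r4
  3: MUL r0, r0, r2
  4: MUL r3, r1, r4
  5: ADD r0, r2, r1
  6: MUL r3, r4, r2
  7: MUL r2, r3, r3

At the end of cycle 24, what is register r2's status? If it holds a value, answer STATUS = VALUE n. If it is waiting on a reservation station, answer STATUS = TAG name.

cycle 1: issue SUB r3<-Add1 // r0:4,r1:1,r2:1,r3:Add1,r4:5
cycle 2: issue MUL r4<-Mul1 // r0:4,r1:1,r2:1,r3:Add1,r4:Mul1
cycle 3: CDB Add1=-3; issue MUL r3<-Mul2 // r0:4,r1:1,r2:1,r3:Mul2,r4:Mul1
cycle 4: stall // r0:4,r1:1,r2:1,r3:Mul2,r4:Mul1
cycle 5: stall // r0:4,r1:1,r2:1,r3:Mul2,r4:Mul1
cycle 6: stall // r0:4,r1:1,r2:1,r3:Mul2,r4:Mul1
cycle 7: CDB Mul1=4; issue MUL r0<-Mul1 // r0:Mul1,r1:1,r2:1,r3:Mul2,r4:4
cycle 8: stall // r0:Mul1,r1:1,r2:1,r3:Mul2,r4:4
cycle 9: stall // r0:Mul1,r1:1,r2:1,r3:Mul2,r4:4
cycle 10: stall // r0:Mul1,r1:1,r2:1,r3:Mul2,r4:4
cycle 11: stall // r0:Mul1,r1:1,r2:1,r3:Mul2,r4:4
cycle 12: CDB Mul1=4; issue MUL r3<-Mul1 // r0:4,r1:1,r2:1,r3:Mul1,r4:4
cycle 13: CDB Mul2=-12; issue ADD r0<-Add1 // r0:Add1,r1:1,r2:1,r3:Mul1,r4:4
cycle 14: issue MUL r3<-Mul2 // r0:Add1,r1:1,r2:1,r3:Mul2,r4:4
cycle 15: CDB Add1=2; stall // r0:2,r1:1,r2:1,r3:Mul2,r4:4
cycle 16: stall // r0:2,r1:1,r2:1,r3:Mul2,r4:4
cycle 17: CDB Mul1=4; issue MUL r2<-Mul1 // r0:2,r1:1,r2:Mul1,r3:Mul2,r4:4
cycle 18: - // r0:2,r1:1,r2:Mul1,r3:Mul2,r4:4
cycle 19: CDB Mul2=4 // r0:2,r1:1,r2:Mul1,r3:4,r4:4
cycle 20: - // r0:2,r1:1,r2:Mul1,r3:4,r4:4
cycle 21: - // r0:2,r1:1,r2:Mul1,r3:4,r4:4
cycle 22: - // r0:2,r1:1,r2:Mul1,r3:4,r4:4
cycle 23: - // r0:2,r1:1,r2:Mul1,r3:4,r4:4
cycle 24: CDB Mul1=16 // r0:2,r1:1,r2:16,r3:4,r4:4

STATUS = VALUE 16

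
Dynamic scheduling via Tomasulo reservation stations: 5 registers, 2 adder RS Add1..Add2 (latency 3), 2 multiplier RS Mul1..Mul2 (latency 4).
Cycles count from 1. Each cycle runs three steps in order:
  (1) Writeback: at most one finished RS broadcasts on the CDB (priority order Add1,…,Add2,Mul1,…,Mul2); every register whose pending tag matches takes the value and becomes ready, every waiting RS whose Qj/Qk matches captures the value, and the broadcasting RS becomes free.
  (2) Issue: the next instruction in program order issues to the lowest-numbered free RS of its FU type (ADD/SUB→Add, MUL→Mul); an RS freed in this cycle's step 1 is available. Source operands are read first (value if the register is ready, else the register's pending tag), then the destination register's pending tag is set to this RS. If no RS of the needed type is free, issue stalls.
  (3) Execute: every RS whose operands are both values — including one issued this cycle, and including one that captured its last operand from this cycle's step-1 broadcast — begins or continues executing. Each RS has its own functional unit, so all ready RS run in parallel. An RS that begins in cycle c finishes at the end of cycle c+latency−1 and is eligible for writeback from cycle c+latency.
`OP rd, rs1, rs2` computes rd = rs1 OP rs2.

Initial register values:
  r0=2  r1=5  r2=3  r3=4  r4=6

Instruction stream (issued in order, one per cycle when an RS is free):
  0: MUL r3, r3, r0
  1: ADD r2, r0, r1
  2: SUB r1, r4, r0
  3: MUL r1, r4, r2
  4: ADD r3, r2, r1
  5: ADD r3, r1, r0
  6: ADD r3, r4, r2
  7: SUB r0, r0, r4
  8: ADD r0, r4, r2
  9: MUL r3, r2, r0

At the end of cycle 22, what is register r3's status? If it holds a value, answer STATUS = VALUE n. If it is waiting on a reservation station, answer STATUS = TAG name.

STATUS = VALUE 91

  c1: issue MUL r3<-Mul1  regs: r0:2,r1:5,r2:3,r3:Mul1,r4:6
  c2: issue ADD r2<-Add1  regs: r0:2,r1:5,r2:Add1,r3:Mul1,r4:6
  c3: issue SUB r1<-Add2  regs: r0:2,r1:Add2,r2:Add1,r3:Mul1,r4:6
  c4: issue MUL r1<-Mul2  regs: r0:2,r1:Mul2,r2:Add1,r3:Mul1,r4:6
  c5: CDB Add1=7; issue ADD r3<-Add1  regs: r0:2,r1:Mul2,r2:7,r3:Add1,r4:6
  c6: CDB Add2=4; issue ADD r3<-Add2  regs: r0:2,r1:Mul2,r2:7,r3:Add2,r4:6
  c7: CDB Mul1=8; stall  regs: r0:2,r1:Mul2,r2:7,r3:Add2,r4:6
  c8: stall  regs: r0:2,r1:Mul2,r2:7,r3:Add2,r4:6
  c9: CDB Mul2=42; stall  regs: r0:2,r1:42,r2:7,r3:Add2,r4:6
  c10: stall  regs: r0:2,r1:42,r2:7,r3:Add2,r4:6
  c11: stall  regs: r0:2,r1:42,r2:7,r3:Add2,r4:6
  c12: CDB Add1=49; issue ADD r3<-Add1  regs: r0:2,r1:42,r2:7,r3:Add1,r4:6
  c13: CDB Add2=44; issue SUB r0<-Add2  regs: r0:Add2,r1:42,r2:7,r3:Add1,r4:6
  c14: stall  regs: r0:Add2,r1:42,r2:7,r3:Add1,r4:6
  c15: CDB Add1=13; issue ADD r0<-Add1  regs: r0:Add1,r1:42,r2:7,r3:13,r4:6
  c16: CDB Add2=-4; issue MUL r3<-Mul1  regs: r0:Add1,r1:42,r2:7,r3:Mul1,r4:6
  c17: -  regs: r0:Add1,r1:42,r2:7,r3:Mul1,r4:6
  c18: CDB Add1=13  regs: r0:13,r1:42,r2:7,r3:Mul1,r4:6
  c19: -  regs: r0:13,r1:42,r2:7,r3:Mul1,r4:6
  c20: -  regs: r0:13,r1:42,r2:7,r3:Mul1,r4:6
  c21: -  regs: r0:13,r1:42,r2:7,r3:Mul1,r4:6
  c22: CDB Mul1=91  regs: r0:13,r1:42,r2:7,r3:91,r4:6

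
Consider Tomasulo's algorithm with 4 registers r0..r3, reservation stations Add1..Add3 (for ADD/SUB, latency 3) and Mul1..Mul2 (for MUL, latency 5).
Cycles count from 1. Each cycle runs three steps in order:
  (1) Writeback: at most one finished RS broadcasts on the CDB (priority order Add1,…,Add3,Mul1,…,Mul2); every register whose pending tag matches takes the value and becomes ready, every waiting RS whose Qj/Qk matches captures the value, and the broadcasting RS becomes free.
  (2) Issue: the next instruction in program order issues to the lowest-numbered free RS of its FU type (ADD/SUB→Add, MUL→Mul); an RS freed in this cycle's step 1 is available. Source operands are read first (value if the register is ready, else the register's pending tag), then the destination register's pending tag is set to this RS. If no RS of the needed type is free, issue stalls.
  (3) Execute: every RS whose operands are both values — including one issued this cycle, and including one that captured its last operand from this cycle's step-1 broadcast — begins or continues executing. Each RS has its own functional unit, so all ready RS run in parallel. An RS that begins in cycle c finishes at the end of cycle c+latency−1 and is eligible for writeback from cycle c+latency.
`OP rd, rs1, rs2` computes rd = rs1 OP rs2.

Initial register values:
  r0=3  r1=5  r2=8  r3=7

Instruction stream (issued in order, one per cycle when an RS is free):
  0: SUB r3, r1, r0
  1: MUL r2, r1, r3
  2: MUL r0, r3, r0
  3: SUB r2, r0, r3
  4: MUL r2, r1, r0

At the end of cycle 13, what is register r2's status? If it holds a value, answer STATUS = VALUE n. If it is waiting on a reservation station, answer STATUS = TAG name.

STATUS = TAG Mul1

  c1: issue SUB r3<-Add1  regs: r0:3,r1:5,r2:8,r3:Add1
  c2: issue MUL r2<-Mul1  regs: r0:3,r1:5,r2:Mul1,r3:Add1
  c3: issue MUL r0<-Mul2  regs: r0:Mul2,r1:5,r2:Mul1,r3:Add1
  c4: CDB Add1=2; issue SUB r2<-Add1  regs: r0:Mul2,r1:5,r2:Add1,r3:2
  c5: stall  regs: r0:Mul2,r1:5,r2:Add1,r3:2
  c6: stall  regs: r0:Mul2,r1:5,r2:Add1,r3:2
  c7: stall  regs: r0:Mul2,r1:5,r2:Add1,r3:2
  c8: stall  regs: r0:Mul2,r1:5,r2:Add1,r3:2
  c9: CDB Mul1=10; issue MUL r2<-Mul1  regs: r0:Mul2,r1:5,r2:Mul1,r3:2
  c10: CDB Mul2=6  regs: r0:6,r1:5,r2:Mul1,r3:2
  c11: -  regs: r0:6,r1:5,r2:Mul1,r3:2
  c12: -  regs: r0:6,r1:5,r2:Mul1,r3:2
  c13: CDB Add1=4  regs: r0:6,r1:5,r2:Mul1,r3:2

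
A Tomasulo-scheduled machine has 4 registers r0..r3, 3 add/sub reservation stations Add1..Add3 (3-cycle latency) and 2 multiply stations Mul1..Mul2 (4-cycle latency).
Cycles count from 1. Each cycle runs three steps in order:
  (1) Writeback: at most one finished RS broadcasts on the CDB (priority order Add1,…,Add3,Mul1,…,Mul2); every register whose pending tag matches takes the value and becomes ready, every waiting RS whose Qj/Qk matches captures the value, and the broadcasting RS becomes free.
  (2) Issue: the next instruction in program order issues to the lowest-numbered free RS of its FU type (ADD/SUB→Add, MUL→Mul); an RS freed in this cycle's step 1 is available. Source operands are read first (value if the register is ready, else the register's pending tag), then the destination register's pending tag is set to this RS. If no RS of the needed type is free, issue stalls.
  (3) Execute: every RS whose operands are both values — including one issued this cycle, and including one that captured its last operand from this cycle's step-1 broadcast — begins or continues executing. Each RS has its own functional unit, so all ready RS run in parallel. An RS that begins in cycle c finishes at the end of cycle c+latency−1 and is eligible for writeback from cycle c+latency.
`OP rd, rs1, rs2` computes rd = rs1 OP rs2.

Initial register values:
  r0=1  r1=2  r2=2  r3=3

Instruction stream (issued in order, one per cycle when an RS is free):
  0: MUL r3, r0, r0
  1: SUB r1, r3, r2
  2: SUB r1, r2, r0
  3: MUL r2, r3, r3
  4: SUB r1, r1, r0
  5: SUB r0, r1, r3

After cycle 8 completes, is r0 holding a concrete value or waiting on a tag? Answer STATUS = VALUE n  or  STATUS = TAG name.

  c1: issue MUL r3<-Mul1  regs: r0:1,r1:2,r2:2,r3:Mul1
  c2: issue SUB r1<-Add1  regs: r0:1,r1:Add1,r2:2,r3:Mul1
  c3: issue SUB r1<-Add2  regs: r0:1,r1:Add2,r2:2,r3:Mul1
  c4: issue MUL r2<-Mul2  regs: r0:1,r1:Add2,r2:Mul2,r3:Mul1
  c5: CDB Mul1=1; issue SUB r1<-Add3  regs: r0:1,r1:Add3,r2:Mul2,r3:1
  c6: CDB Add2=1; issue SUB r0<-Add2  regs: r0:Add2,r1:Add3,r2:Mul2,r3:1
  c7: -  regs: r0:Add2,r1:Add3,r2:Mul2,r3:1
  c8: CDB Add1=-1  regs: r0:Add2,r1:Add3,r2:Mul2,r3:1

STATUS = TAG Add2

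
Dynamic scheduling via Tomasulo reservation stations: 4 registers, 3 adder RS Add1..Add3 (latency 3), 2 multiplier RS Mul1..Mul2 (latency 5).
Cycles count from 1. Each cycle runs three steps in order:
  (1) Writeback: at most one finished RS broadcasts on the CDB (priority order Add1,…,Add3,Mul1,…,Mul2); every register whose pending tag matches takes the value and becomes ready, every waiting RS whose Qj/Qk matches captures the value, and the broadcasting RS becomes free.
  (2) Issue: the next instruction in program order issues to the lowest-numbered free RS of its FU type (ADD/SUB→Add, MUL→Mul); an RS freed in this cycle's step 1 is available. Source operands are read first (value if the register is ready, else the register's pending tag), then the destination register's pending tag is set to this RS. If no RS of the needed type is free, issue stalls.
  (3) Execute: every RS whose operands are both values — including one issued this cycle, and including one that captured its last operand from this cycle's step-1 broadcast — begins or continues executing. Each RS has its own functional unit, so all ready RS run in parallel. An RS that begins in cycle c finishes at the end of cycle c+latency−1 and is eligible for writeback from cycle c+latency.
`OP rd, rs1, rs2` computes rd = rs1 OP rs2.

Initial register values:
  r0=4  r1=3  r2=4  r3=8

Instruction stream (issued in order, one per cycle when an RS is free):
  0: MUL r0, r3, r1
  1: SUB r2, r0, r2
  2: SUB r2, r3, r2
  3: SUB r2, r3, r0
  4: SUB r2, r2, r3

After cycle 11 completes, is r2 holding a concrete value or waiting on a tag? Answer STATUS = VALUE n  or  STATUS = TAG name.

c1: issue MUL r0<-Mul1 | r0:Mul1,r1:3,r2:4,r3:8
c2: issue SUB r2<-Add1 | r0:Mul1,r1:3,r2:Add1,r3:8
c3: issue SUB r2<-Add2 | r0:Mul1,r1:3,r2:Add2,r3:8
c4: issue SUB r2<-Add3 | r0:Mul1,r1:3,r2:Add3,r3:8
c5: stall | r0:Mul1,r1:3,r2:Add3,r3:8
c6: CDB Mul1=24; stall | r0:24,r1:3,r2:Add3,r3:8
c7: stall | r0:24,r1:3,r2:Add3,r3:8
c8: stall | r0:24,r1:3,r2:Add3,r3:8
c9: CDB Add1=20; issue SUB r2<-Add1 | r0:24,r1:3,r2:Add1,r3:8
c10: CDB Add3=-16 | r0:24,r1:3,r2:Add1,r3:8
c11: - | r0:24,r1:3,r2:Add1,r3:8

STATUS = TAG Add1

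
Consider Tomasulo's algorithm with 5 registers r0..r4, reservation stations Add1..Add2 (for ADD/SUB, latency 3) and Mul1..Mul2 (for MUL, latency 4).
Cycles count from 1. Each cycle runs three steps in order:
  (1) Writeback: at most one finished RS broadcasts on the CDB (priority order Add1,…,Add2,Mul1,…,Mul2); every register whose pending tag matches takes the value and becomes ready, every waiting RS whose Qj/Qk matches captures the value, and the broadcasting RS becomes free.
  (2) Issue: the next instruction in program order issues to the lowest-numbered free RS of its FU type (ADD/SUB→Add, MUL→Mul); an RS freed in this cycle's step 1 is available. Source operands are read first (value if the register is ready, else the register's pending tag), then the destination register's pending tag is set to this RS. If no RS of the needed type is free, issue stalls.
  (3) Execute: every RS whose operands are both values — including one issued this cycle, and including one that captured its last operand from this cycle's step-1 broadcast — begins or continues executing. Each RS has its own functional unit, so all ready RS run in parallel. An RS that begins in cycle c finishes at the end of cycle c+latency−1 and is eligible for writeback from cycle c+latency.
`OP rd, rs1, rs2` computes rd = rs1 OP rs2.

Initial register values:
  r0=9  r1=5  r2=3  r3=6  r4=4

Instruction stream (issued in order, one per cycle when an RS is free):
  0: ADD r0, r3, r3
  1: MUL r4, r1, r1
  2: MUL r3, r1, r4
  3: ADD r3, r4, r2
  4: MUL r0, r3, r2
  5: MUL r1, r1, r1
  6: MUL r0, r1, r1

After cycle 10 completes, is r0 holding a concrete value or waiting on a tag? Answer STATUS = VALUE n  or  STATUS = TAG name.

STATUS = TAG Mul1

cycle 1: issue ADD r0<-Add1 // r0:Add1,r1:5,r2:3,r3:6,r4:4
cycle 2: issue MUL r4<-Mul1 // r0:Add1,r1:5,r2:3,r3:6,r4:Mul1
cycle 3: issue MUL r3<-Mul2 // r0:Add1,r1:5,r2:3,r3:Mul2,r4:Mul1
cycle 4: CDB Add1=12; issue ADD r3<-Add1 // r0:12,r1:5,r2:3,r3:Add1,r4:Mul1
cycle 5: stall // r0:12,r1:5,r2:3,r3:Add1,r4:Mul1
cycle 6: CDB Mul1=25; issue MUL r0<-Mul1 // r0:Mul1,r1:5,r2:3,r3:Add1,r4:25
cycle 7: stall // r0:Mul1,r1:5,r2:3,r3:Add1,r4:25
cycle 8: stall // r0:Mul1,r1:5,r2:3,r3:Add1,r4:25
cycle 9: CDB Add1=28; stall // r0:Mul1,r1:5,r2:3,r3:28,r4:25
cycle 10: CDB Mul2=125; issue MUL r1<-Mul2 // r0:Mul1,r1:Mul2,r2:3,r3:28,r4:25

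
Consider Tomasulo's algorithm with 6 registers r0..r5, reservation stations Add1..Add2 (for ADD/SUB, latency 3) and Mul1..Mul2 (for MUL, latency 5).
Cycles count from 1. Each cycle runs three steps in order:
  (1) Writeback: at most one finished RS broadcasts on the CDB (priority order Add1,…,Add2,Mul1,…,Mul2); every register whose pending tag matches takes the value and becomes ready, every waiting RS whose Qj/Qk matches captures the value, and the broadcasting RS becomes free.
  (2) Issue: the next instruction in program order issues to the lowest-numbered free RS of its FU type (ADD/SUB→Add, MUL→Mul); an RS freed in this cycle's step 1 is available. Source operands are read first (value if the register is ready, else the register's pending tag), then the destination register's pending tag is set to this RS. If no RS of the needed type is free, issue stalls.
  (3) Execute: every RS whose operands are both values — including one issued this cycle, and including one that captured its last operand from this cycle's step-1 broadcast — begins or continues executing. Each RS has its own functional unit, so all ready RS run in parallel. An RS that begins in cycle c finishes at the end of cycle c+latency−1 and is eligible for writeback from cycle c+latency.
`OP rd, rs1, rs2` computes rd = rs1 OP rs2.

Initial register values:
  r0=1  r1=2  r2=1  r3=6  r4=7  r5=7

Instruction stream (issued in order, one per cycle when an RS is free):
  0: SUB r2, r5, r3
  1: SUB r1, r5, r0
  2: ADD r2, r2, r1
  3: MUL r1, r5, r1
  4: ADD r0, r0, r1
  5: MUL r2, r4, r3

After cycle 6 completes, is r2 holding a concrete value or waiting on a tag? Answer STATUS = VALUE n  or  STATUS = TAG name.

cycle 1: issue SUB r2<-Add1 // r0:1,r1:2,r2:Add1,r3:6,r4:7,r5:7
cycle 2: issue SUB r1<-Add2 // r0:1,r1:Add2,r2:Add1,r3:6,r4:7,r5:7
cycle 3: stall // r0:1,r1:Add2,r2:Add1,r3:6,r4:7,r5:7
cycle 4: CDB Add1=1; issue ADD r2<-Add1 // r0:1,r1:Add2,r2:Add1,r3:6,r4:7,r5:7
cycle 5: CDB Add2=6; issue MUL r1<-Mul1 // r0:1,r1:Mul1,r2:Add1,r3:6,r4:7,r5:7
cycle 6: issue ADD r0<-Add2 // r0:Add2,r1:Mul1,r2:Add1,r3:6,r4:7,r5:7

STATUS = TAG Add1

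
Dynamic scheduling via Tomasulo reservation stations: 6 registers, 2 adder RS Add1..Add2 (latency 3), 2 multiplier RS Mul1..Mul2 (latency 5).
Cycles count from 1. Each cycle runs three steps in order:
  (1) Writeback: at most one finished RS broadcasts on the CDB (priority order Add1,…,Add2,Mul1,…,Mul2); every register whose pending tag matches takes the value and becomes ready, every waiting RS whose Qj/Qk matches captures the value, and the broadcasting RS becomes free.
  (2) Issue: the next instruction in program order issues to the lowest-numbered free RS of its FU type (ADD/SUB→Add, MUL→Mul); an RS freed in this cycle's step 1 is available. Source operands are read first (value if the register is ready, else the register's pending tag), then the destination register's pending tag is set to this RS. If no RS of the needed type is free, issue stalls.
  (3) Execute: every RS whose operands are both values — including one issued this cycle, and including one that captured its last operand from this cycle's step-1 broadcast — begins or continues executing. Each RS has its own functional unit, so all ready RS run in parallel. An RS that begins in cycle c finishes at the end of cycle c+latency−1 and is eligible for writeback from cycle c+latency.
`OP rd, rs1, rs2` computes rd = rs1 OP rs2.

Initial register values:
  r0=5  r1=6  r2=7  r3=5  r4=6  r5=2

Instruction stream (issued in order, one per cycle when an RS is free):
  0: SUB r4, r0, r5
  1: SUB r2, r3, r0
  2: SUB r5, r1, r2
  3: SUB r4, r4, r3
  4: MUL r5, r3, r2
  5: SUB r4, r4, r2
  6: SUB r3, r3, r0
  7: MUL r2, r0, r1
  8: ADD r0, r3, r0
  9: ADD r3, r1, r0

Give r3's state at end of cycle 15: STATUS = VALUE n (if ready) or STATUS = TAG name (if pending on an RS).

STATUS = TAG Add2

c1: issue SUB r4<-Add1 | r0:5,r1:6,r2:7,r3:5,r4:Add1,r5:2
c2: issue SUB r2<-Add2 | r0:5,r1:6,r2:Add2,r3:5,r4:Add1,r5:2
c3: stall | r0:5,r1:6,r2:Add2,r3:5,r4:Add1,r5:2
c4: CDB Add1=3; issue SUB r5<-Add1 | r0:5,r1:6,r2:Add2,r3:5,r4:3,r5:Add1
c5: CDB Add2=0; issue SUB r4<-Add2 | r0:5,r1:6,r2:0,r3:5,r4:Add2,r5:Add1
c6: issue MUL r5<-Mul1 | r0:5,r1:6,r2:0,r3:5,r4:Add2,r5:Mul1
c7: stall | r0:5,r1:6,r2:0,r3:5,r4:Add2,r5:Mul1
c8: CDB Add1=6; issue SUB r4<-Add1 | r0:5,r1:6,r2:0,r3:5,r4:Add1,r5:Mul1
c9: CDB Add2=-2; issue SUB r3<-Add2 | r0:5,r1:6,r2:0,r3:Add2,r4:Add1,r5:Mul1
c10: issue MUL r2<-Mul2 | r0:5,r1:6,r2:Mul2,r3:Add2,r4:Add1,r5:Mul1
c11: CDB Mul1=0; stall | r0:5,r1:6,r2:Mul2,r3:Add2,r4:Add1,r5:0
c12: CDB Add1=-2; issue ADD r0<-Add1 | r0:Add1,r1:6,r2:Mul2,r3:Add2,r4:-2,r5:0
c13: CDB Add2=0; issue ADD r3<-Add2 | r0:Add1,r1:6,r2:Mul2,r3:Add2,r4:-2,r5:0
c14: - | r0:Add1,r1:6,r2:Mul2,r3:Add2,r4:-2,r5:0
c15: CDB Mul2=30 | r0:Add1,r1:6,r2:30,r3:Add2,r4:-2,r5:0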